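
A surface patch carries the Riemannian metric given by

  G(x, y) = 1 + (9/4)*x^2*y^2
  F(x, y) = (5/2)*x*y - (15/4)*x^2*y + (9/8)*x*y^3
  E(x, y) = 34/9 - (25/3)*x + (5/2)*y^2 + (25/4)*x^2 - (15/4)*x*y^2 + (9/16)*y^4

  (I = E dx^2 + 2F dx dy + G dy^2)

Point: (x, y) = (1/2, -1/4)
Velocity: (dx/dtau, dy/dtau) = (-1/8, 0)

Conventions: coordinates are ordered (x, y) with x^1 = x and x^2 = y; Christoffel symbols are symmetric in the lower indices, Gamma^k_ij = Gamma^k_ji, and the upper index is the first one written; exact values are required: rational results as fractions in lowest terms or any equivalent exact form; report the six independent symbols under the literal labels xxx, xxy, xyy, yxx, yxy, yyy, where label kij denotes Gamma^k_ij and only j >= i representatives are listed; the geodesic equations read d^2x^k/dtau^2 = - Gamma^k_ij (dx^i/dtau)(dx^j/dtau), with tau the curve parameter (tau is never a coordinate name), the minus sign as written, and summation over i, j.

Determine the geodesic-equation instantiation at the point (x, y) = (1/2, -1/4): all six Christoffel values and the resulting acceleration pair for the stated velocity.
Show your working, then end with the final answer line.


E = 44785/36864, F = -89/1024, G = 265/256 at the point
E_x = -445/192, E_y = -89/256, F_x = 151/512, F_y = 107/256, G_x = 9/64, G_y = -9/32
EG - F^2 = 46081/36864;  g^inv = (36864/46081) * [[265/256, 89/1024], [89/1024, 44785/36864]]
first-kind symbols [ij,l] = (1/2)(d_i g_jl + d_j g_il - d_l g_ij): [xx,x] = E_x/2 = -445/384, [xx,y] = F_x - E_y/2 = 15/32, [xy,x] = E_y/2 = -89/512, [xy,y] = G_x/2 = 9/128, [yy,x] = F_y - G_x/2 = 89/256, [yy,y] = G_y/2 = -9/64
Gamma^x_ij = (G*[ij,x] - F*[ij,y])/(EG - F^2), Gamma^y_ij = (E*[ij,y] - F*[ij,x])/(EG - F^2)
Gamma_xxx = -42720/46081, Gamma_xxy = -6408/46081, Gamma_xyy = 12816/46081, Gamma_yxx = 17280/46081, Gamma_yxy = 2592/46081, Gamma_yyy = -5184/46081
d^2x/dtau^2 = -(Gamma_xxx*(-1/8)^2 + 2*Gamma_xxy*(-1/8)*(0) + Gamma_xyy*(0)^2) = 1335/92162
d^2y/dtau^2 = -(Gamma_yxx*(-1/8)^2 + 2*Gamma_yxy*(-1/8)*(0) + Gamma_yyy*(0)^2) = -270/46081

Answer: Gamma_xxx = -42720/46081, Gamma_xxy = -6408/46081, Gamma_xyy = 12816/46081, Gamma_yxx = 17280/46081, Gamma_yxy = 2592/46081, Gamma_yyy = -5184/46081; accelerations (d^2x/dtau^2, d^2y/dtau^2) = (1335/92162, -270/46081)


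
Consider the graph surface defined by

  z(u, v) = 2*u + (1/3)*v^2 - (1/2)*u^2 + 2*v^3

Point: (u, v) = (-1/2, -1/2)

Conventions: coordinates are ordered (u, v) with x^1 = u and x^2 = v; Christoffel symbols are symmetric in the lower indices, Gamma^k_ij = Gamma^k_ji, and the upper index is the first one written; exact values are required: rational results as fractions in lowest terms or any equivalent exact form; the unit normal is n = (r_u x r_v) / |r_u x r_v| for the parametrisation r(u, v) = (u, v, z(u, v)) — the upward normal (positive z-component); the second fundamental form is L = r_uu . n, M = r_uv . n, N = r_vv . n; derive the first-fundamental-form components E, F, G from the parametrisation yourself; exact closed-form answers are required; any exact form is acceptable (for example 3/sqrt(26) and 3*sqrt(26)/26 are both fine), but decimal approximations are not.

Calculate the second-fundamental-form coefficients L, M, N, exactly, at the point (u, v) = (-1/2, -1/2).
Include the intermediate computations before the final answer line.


z_u = 5/2, z_v = 7/6, z_uu = -1, z_uv = 0, z_vv = -16/3
E = 29/4, F = 35/12, G = 85/36; answer radicand W^2 = 155/18
unnormalised second-form numerators: l = -1, m = 0, n = -16/3; L = l/sqrt(155/18), and similarly M = m/sqrt(W^2), N = n/sqrt(W^2)

Answer: L = -3*sqrt(310)/155, M = 0, N = -16*sqrt(310)/155


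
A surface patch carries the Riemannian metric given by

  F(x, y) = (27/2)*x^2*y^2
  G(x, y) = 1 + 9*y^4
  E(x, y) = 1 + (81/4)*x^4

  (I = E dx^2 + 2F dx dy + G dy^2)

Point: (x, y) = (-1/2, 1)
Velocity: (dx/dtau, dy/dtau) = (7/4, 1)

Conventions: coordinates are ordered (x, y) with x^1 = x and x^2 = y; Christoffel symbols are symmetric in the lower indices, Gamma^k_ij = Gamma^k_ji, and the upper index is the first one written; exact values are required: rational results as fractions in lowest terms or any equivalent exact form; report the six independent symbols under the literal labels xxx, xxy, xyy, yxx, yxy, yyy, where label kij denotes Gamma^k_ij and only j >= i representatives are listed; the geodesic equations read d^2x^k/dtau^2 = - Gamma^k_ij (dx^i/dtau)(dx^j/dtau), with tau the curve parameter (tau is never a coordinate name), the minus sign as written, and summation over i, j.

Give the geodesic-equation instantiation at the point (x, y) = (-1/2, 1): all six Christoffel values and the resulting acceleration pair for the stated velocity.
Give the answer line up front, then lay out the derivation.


Answer: Gamma_xxx = -324/721, Gamma_xxy = 0, Gamma_xyy = 432/721, Gamma_yxx = -864/721, Gamma_yxy = 0, Gamma_yyy = 1152/721; accelerations (d^2x/dtau^2, d^2y/dtau^2) = (2241/2884, 1494/721)

E = 145/64, F = 27/8, G = 10 at the point
E_x = -81/8, E_y = 0, F_x = -27/2, F_y = 27/4, G_x = 0, G_y = 36
EG - F^2 = 721/64;  g^inv = (64/721) * [[10, -27/8], [-27/8, 145/64]]
first-kind symbols [ij,l] = (1/2)(d_i g_jl + d_j g_il - d_l g_ij): [xx,x] = E_x/2 = -81/16, [xx,y] = F_x - E_y/2 = -27/2, [xy,x] = E_y/2 = 0, [xy,y] = G_x/2 = 0, [yy,x] = F_y - G_x/2 = 27/4, [yy,y] = G_y/2 = 18
Gamma^x_ij = (G*[ij,x] - F*[ij,y])/(EG - F^2), Gamma^y_ij = (E*[ij,y] - F*[ij,x])/(EG - F^2)
Gamma_xxx = -324/721, Gamma_xxy = 0, Gamma_xyy = 432/721, Gamma_yxx = -864/721, Gamma_yxy = 0, Gamma_yyy = 1152/721
d^2x/dtau^2 = -(Gamma_xxx*(7/4)^2 + 2*Gamma_xxy*(7/4)*(1) + Gamma_xyy*(1)^2) = 2241/2884
d^2y/dtau^2 = -(Gamma_yxx*(7/4)^2 + 2*Gamma_yxy*(7/4)*(1) + Gamma_yyy*(1)^2) = 1494/721


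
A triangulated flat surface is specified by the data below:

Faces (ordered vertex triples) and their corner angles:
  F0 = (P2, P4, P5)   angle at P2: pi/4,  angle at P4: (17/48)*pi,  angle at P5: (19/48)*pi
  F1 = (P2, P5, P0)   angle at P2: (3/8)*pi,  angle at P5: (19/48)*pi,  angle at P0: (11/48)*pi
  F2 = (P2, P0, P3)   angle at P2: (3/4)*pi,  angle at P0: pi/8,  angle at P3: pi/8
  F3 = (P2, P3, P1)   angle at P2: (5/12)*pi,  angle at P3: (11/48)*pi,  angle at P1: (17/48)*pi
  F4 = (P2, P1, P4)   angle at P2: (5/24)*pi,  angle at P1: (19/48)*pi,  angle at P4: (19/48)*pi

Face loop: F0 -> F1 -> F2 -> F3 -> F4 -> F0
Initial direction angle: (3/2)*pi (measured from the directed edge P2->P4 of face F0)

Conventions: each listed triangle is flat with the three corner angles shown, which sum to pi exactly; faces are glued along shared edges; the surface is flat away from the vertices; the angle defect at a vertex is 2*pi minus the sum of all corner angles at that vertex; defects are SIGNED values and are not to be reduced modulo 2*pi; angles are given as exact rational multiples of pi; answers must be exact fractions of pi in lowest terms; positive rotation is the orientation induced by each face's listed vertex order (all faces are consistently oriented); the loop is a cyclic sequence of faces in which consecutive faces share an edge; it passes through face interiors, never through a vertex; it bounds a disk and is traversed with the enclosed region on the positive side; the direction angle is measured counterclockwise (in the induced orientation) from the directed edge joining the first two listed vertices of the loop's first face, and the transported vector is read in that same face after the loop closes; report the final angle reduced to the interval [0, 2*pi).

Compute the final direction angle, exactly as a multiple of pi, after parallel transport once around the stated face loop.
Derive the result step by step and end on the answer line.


enclosed vertex P2: corner angles sum to 2*pi, defect = 2*pi - 2*pi = 0
final direction = starting direction + enclosed defect total, reduced mod 2*pi (induced orientation)
final angle = (3/2)*pi + 0 = (3/2)*pi (mod 2*pi)

Answer: final direction angle = (3/2)*pi


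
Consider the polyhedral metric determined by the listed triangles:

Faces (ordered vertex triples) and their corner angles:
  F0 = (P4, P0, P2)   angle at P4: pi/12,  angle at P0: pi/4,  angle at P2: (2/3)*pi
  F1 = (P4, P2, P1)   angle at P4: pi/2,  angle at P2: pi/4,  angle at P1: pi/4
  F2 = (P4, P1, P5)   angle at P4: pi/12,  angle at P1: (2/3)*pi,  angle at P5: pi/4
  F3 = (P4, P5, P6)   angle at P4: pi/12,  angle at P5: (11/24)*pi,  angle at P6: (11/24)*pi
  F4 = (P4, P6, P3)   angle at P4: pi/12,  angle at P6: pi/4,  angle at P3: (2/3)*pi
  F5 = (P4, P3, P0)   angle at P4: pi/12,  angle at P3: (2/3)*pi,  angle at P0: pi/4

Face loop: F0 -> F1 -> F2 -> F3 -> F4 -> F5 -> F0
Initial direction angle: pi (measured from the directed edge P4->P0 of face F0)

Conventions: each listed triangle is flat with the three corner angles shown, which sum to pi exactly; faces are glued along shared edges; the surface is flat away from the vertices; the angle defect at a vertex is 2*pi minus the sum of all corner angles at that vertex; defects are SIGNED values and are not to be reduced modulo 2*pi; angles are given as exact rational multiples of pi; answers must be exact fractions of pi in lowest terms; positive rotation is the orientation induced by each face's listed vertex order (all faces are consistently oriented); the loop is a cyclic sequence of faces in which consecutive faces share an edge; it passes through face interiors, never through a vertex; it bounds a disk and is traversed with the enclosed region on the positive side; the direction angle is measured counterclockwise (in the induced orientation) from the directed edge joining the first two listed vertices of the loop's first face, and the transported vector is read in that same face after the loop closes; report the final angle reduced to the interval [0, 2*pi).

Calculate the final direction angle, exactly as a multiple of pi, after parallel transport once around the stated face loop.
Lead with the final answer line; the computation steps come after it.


Answer: final direction angle = pi/12

enclosed vertex P4: corner angles sum to (11/12)*pi, defect = 2*pi - (11/12)*pi = (13/12)*pi
final direction = starting direction + enclosed defect total, reduced mod 2*pi (induced orientation)
final angle = pi + (13/12)*pi = pi/12 (mod 2*pi)


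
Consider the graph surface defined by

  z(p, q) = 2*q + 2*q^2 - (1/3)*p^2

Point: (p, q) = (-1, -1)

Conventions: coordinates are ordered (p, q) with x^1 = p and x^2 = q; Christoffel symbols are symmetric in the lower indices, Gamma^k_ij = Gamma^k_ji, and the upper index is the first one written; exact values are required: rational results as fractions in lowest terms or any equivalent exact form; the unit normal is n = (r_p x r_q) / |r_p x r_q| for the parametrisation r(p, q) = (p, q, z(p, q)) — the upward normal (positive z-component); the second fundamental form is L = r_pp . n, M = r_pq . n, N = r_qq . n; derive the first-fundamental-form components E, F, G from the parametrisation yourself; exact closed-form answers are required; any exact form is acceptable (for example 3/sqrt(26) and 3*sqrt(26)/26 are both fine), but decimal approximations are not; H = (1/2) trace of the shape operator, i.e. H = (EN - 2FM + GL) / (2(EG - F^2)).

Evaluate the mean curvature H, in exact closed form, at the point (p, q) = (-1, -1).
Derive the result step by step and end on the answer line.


z_p = 2/3, z_q = -2, z_pp = -2/3, z_pq = 0, z_qq = 4
E = 13/9, F = -4/3, G = 5; answer radicand W^2 = 49/9
unnormalised second-form numerators: l = -2/3, m = 0, n = 4; L = l/sqrt(49/9), and similarly M = m/sqrt(W^2), N = n/sqrt(W^2)
H = (E*n - 2*F*m + G*l) / (2*(EG - F^2)*sqrt(W^2)); E*n - 2*F*m + G*l = 22/9, EG - F^2 = 49/9, so H = (11/49)/sqrt(49/9)

Answer: H = 33/343


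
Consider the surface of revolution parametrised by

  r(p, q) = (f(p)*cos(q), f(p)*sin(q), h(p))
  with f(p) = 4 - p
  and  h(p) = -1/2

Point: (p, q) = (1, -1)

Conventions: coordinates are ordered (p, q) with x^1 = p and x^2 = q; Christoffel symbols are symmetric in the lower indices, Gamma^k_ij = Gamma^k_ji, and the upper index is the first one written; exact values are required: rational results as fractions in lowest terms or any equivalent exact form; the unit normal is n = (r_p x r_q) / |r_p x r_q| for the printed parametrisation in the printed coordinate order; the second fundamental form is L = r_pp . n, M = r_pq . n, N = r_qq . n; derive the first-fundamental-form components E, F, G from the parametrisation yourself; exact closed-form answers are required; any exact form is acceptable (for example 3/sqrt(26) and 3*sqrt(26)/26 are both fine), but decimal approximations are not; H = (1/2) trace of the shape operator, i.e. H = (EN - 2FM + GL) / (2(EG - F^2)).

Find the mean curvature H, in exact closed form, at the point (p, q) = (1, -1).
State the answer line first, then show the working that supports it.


Answer: H = 0

f = 3, f' = -1, f'' = 0, h' = 0, h'' = 0
E = 1, F = 0, G = 9; answer radicand W^2 = 1
unnormalised second-form numerators: l = 0, m = 0, n = 0; L = l/sqrt(1), and similarly M = m/sqrt(W^2), N = n/sqrt(W^2)
H = (E*n - 2*F*m + G*l) / (2*(EG - F^2)*sqrt(W^2)); E*n - 2*F*m + G*l = 0, EG - F^2 = 9, so H = (0)/sqrt(1)


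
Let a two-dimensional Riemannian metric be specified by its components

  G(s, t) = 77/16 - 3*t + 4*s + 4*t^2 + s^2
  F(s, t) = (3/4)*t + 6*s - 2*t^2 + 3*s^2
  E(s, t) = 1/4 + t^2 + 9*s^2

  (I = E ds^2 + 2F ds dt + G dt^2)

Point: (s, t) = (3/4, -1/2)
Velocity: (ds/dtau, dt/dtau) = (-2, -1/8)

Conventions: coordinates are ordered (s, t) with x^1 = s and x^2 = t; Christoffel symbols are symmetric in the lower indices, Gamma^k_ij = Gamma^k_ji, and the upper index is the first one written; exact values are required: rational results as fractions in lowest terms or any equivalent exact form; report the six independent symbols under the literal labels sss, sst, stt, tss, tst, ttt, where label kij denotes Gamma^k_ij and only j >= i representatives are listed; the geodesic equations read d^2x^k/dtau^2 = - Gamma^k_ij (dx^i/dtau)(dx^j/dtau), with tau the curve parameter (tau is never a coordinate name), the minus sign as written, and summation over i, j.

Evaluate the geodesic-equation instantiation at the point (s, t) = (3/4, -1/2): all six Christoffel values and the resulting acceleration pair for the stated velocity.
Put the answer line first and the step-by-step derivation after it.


Answer: Gamma_sss = 3832/8261, Gamma_sst = -5132/8261, Gamma_stt = 4760/8261, Gamma_tss = 6484/8261, Gamma_tst = 4596/8261, Gamma_ttt = -4984/8261; accelerations (d^2s/dtau^2, d^2t/dtau^2) = (-102691/66088, -225249/66088)

E = 89/16, F = 85/16, G = 87/8 at the point
E_s = 27/2, E_t = -1, F_s = 21/2, F_t = 11/4, G_s = 11/2, G_t = -7
EG - F^2 = 8261/256;  g^inv = (256/8261) * [[87/8, -85/16], [-85/16, 89/16]]
first-kind symbols [ij,l] = (1/2)(d_i g_jl + d_j g_il - d_l g_ij): [ss,s] = E_s/2 = 27/4, [ss,t] = F_s - E_t/2 = 11, [st,s] = E_t/2 = -1/2, [st,t] = G_s/2 = 11/4, [tt,s] = F_t - G_s/2 = 0, [tt,t] = G_t/2 = -7/2
Gamma^s_ij = (G*[ij,s] - F*[ij,t])/(EG - F^2), Gamma^t_ij = (E*[ij,t] - F*[ij,s])/(EG - F^2)
Gamma_sss = 3832/8261, Gamma_sst = -5132/8261, Gamma_stt = 4760/8261, Gamma_tss = 6484/8261, Gamma_tst = 4596/8261, Gamma_ttt = -4984/8261
d^2s/dtau^2 = -(Gamma_sss*(-2)^2 + 2*Gamma_sst*(-2)*(-1/8) + Gamma_stt*(-1/8)^2) = -102691/66088
d^2t/dtau^2 = -(Gamma_tss*(-2)^2 + 2*Gamma_tst*(-2)*(-1/8) + Gamma_ttt*(-1/8)^2) = -225249/66088


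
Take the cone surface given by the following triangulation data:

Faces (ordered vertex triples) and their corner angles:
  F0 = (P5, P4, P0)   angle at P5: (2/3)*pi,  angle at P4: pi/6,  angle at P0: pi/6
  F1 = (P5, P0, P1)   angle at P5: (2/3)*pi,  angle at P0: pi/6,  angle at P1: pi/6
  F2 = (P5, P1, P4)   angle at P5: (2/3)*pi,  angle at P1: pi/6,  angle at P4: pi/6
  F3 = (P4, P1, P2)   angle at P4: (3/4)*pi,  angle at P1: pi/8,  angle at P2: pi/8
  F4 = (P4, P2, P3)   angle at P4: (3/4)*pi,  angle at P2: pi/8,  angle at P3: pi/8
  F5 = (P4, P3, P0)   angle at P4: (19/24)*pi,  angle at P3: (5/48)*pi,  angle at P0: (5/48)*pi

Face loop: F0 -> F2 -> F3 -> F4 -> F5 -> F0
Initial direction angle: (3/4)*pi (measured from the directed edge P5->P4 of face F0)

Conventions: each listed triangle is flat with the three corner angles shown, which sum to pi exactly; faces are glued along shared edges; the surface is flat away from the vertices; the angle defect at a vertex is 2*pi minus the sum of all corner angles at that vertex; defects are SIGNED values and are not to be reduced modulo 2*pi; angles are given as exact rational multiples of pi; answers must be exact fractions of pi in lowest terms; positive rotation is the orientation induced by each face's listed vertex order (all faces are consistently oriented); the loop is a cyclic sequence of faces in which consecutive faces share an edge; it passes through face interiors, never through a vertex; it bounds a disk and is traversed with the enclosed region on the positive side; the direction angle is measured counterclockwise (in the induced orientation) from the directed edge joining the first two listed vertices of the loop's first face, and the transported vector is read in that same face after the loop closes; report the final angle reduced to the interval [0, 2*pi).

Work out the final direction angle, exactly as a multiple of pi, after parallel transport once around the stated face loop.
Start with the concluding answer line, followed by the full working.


Answer: final direction angle = pi/8

enclosed vertex P4: corner angles sum to (21/8)*pi, defect = 2*pi - (21/8)*pi = (-5/8)*pi
by Gauss-Bonnet the loop rotates the vector by the enclosed defect sum (positive orientation, mod 2*pi)
final angle = (3/4)*pi - (5/8)*pi = pi/8 (mod 2*pi)


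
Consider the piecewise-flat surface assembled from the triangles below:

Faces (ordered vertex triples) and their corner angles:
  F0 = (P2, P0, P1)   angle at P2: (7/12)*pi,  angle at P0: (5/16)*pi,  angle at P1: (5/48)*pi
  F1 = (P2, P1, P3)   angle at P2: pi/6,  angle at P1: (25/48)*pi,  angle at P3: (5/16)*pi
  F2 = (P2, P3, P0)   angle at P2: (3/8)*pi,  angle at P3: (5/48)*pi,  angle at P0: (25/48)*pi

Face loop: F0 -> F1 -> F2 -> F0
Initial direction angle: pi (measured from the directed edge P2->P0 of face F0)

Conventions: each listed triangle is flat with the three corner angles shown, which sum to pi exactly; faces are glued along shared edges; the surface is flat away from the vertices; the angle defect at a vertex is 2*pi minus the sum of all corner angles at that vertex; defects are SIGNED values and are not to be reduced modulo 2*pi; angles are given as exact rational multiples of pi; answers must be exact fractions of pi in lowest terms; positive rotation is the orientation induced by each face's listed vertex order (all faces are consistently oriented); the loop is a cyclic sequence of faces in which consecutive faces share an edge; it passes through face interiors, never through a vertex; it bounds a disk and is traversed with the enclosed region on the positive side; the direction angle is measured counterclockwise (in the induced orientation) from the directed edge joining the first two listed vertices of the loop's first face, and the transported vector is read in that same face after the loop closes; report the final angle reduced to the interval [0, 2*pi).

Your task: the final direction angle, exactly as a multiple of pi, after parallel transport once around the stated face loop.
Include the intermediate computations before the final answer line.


enclosed vertex P2: corner angles sum to (9/8)*pi, defect = 2*pi - (9/8)*pi = (7/8)*pi
by Gauss-Bonnet the loop rotates the vector by the enclosed defect sum (positive orientation, mod 2*pi)
final angle = pi + (7/8)*pi = (15/8)*pi (mod 2*pi)

Answer: final direction angle = (15/8)*pi


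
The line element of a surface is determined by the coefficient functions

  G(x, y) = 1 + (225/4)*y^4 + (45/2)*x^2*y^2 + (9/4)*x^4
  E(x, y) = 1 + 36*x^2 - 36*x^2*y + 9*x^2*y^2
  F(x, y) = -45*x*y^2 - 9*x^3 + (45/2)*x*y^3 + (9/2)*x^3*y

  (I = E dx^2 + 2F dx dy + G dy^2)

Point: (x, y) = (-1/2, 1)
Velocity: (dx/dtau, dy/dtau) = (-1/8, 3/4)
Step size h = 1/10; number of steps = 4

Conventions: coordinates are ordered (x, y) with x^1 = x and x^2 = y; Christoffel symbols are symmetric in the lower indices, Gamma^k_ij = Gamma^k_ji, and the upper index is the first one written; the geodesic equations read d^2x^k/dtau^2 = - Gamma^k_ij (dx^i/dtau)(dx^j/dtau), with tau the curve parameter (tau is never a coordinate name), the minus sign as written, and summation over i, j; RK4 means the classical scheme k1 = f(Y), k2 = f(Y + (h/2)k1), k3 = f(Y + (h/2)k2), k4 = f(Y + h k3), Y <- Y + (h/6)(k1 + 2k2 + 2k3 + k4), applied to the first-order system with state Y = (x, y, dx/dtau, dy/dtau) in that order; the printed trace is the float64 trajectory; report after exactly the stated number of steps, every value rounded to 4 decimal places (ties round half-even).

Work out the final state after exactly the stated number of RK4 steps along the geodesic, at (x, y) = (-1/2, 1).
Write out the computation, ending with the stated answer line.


f(Y) = (dx/dtau, dy/dtau, -Gamma^x_ij Y'^i Y'^j, -Gamma^y_ij Y'^i Y'^j) with the Gammas evaluated at the stage position; h = 0.100000; intermediate values shown to 6 dp
step 0: x = -0.5000, y = 1.0000, dx/dtau = -0.1250, dy/dtau = 0.7500
step 1:
  k1: at (x, y) = (-0.500000, 1.000000), (dx/dtau, dy/dtau) = (-0.125000, 0.750000); Gamma_xxx = -0.068949, Gamma_xxy = -0.034475, Gamma_xyy = 0.344745, Gamma_yxx = -0.361982, Gamma_yxy = -0.180991, Gamma_yyy = 1.809911; k1 = (-0.125000, 0.750000, -0.199306, -1.046355)
  k2: at (x, y) = (-0.506250, 1.037500), (dx/dtau, dy/dtau) = (-0.134965, 0.697682); Gamma_xxx = -0.056531, Gamma_xxy = -0.029734, Gamma_xyy = 0.304680, Gamma_yxx = -0.327070, Gamma_yxy = -0.172030, Gamma_yyy = 1.762782; k2 = (-0.134965, 0.697682, -0.152876, -0.884492)
  k3: at (x, y) = (-0.506748, 1.034884), (dx/dtau, dy/dtau) = (-0.132644, 0.705775); Gamma_xxx = -0.057400, Gamma_xxy = -0.030139, Gamma_xyy = 0.307748, Gamma_yxx = -0.329312, Gamma_yxy = -0.172910, Gamma_yyy = 1.765588; k3 = (-0.132644, 0.705775, -0.157928, -0.906053)
  k4: at (x, y) = (-0.513264, 1.070578), (dx/dtau, dy/dtau) = (-0.140793, 0.659395); Gamma_xxx = -0.047567, Gamma_xxy = -0.026268, Gamma_xyy = 0.273954, Gamma_yxx = -0.298844, Gamma_yxy = -0.165033, Gamma_yyy = 1.721150; k4 = (-0.140793, 0.659395, -0.123050, -0.773077)
  Y <- Y + (h/6)(k1 + 2k2 + 2k3 + k4): x = -0.5134, y = 1.0703, dx/dtau = -0.1407, dy/dtau = 0.6600
step 2:
  k1: at (x, y) = (-0.513350, 1.070272), (dx/dtau, dy/dtau) = (-0.140733, 0.659991); Gamma_xxx = -0.047654, Gamma_xxy = -0.026312, Gamma_xyy = 0.274286, Gamma_yxx = -0.299082, Gamma_yxy = -0.165138, Gamma_yyy = 1.721465; k1 = (-0.140733, 0.659991, -0.123420, -0.774604)
  k2: at (x, y) = (-0.520387, 1.103271), (dx/dtau, dy/dtau) = (-0.146904, 0.621261); Gamma_xxx = -0.040116, Gamma_xxy = -0.023280, Gamma_xyy = 0.246777, Gamma_yxx = -0.273235, Gamma_yxy = -0.158563, Gamma_yyy = 1.680848; k2 = (-0.146904, 0.621261, -0.098631, -0.671795)
  k3: at (x, y) = (-0.520695, 1.101335), (dx/dtau, dy/dtau) = (-0.145664, 0.626402); Gamma_xxx = -0.040568, Gamma_xxy = -0.023505, Gamma_xyy = 0.248583, Gamma_yxx = -0.274645, Gamma_yxy = -0.159132, Gamma_yyy = 1.682918; k3 = (-0.145664, 0.626402, -0.100967, -0.683554)
  k4: at (x, y) = (-0.527917, 1.132912), (dx/dtau, dy/dtau) = (-0.150829, 0.591636); Gamma_xxx = -0.034423, Gamma_xxy = -0.020958, Gamma_xyy = 0.224883, Gamma_yxx = -0.251779, Gamma_yxy = -0.153293, Gamma_yyy = 1.644837; k4 = (-0.150829, 0.591636, -0.081674, -0.597378)
  Y <- Y + (h/6)(k1 + 2k2 + 2k3 + k4): x = -0.5280, y = 1.1327, dx/dtau = -0.1508, dy/dtau = 0.5919
step 3:
  k1: at (x, y) = (-0.527962, 1.132721), (dx/dtau, dy/dtau) = (-0.150804, 0.591947); Gamma_xxx = -0.034462, Gamma_xxy = -0.020979, Gamma_xyy = 0.225050, Gamma_yxx = -0.251907, Gamma_yxy = -0.153350, Gamma_yyy = 1.645032; k1 = (-0.150804, 0.591947, -0.081819, -0.598070)
  k2: at (x, y) = (-0.535502, 1.162318), (dx/dtau, dy/dtau) = (-0.154895, 0.562043); Gamma_xxx = -0.029568, Gamma_xxy = -0.018902, Gamma_xyy = 0.205133, Gamma_yxx = -0.232074, Gamma_yxy = -0.148357, Gamma_yyy = 1.610059; k2 = (-0.154895, 0.562043, -0.067382, -0.528869)
  k3: at (x, y) = (-0.535707, 1.160823), (dx/dtau, dy/dtau) = (-0.154173, 0.565503); Gamma_xxx = -0.029824, Gamma_xxy = -0.019039, Gamma_xyy = 0.206278, Gamma_yxx = -0.233011, Gamma_yxy = -0.148748, Gamma_yyy = 1.611609; k3 = (-0.154173, 0.565503, -0.068577, -0.535781)
  k4: at (x, y) = (-0.543379, 1.189271), (dx/dtau, dy/dtau) = (-0.157662, 0.538368); Gamma_xxx = -0.025743, Gamma_xxy = -0.017254, Gamma_xyy = 0.188815, Gamma_yxx = -0.215253, Gamma_yxy = -0.144270, Gamma_yyy = 1.578792; k4 = (-0.157662, 0.538368, -0.057016, -0.476739)
  Y <- Y + (h/6)(k1 + 2k2 + 2k3 + k4): x = -0.5434, y = 1.1891, dx/dtau = -0.1577, dy/dtau = 0.5385
step 4:
  k1: at (x, y) = (-0.543405, 1.189144), (dx/dtau, dy/dtau) = (-0.157650, 0.538545); Gamma_xxx = -0.025762, Gamma_xxy = -0.017265, Gamma_xyy = 0.188907, Gamma_yxx = -0.215327, Gamma_yxy = -0.144304, Gamma_yyy = 1.578918; k1 = (-0.157650, 0.538545, -0.057080, -0.477086)
  k2: at (x, y) = (-0.551288, 1.216072), (dx/dtau, dy/dtau) = (-0.160504, 0.514690); Gamma_xxx = -0.022417, Gamma_xxy = -0.015765, Gamma_xyy = 0.173874, Gamma_yxx = -0.199654, Gamma_yxy = -0.140404, Gamma_yyy = 1.548573; k2 = (-0.160504, 0.514690, -0.048087, -0.428281)
  k3: at (x, y) = (-0.551430, 1.214879), (dx/dtau, dy/dtau) = (-0.160054, 0.517131); Gamma_xxx = -0.022573, Gamma_xxy = -0.015854, Gamma_xyy = 0.174642, Gamma_yxx = -0.200308, Gamma_yxy = -0.140686, Gamma_yyy = 1.549759; k3 = (-0.160054, 0.517131, -0.048750, -0.432601)
  k4: at (x, y) = (-0.559411, 1.240858), (dx/dtau, dy/dtau) = (-0.162525, 0.495285); Gamma_xxx = -0.019733, Gamma_xxy = -0.014541, Gamma_xyy = 0.161270, Gamma_yxx = -0.186131, Gamma_yxy = -0.137159, Gamma_yyy = 1.521200; k4 = (-0.162525, 0.495285, -0.041380, -0.390326)
  Y <- Y + (h/6)(k1 + 2k2 + 2k3 + k4): x = -0.5594, y = 1.2408, dx/dtau = -0.1625, dy/dtau = 0.4954

Answer: x = -0.5594, y = 1.2408, dx/dtau = -0.1625, dy/dtau = 0.4954


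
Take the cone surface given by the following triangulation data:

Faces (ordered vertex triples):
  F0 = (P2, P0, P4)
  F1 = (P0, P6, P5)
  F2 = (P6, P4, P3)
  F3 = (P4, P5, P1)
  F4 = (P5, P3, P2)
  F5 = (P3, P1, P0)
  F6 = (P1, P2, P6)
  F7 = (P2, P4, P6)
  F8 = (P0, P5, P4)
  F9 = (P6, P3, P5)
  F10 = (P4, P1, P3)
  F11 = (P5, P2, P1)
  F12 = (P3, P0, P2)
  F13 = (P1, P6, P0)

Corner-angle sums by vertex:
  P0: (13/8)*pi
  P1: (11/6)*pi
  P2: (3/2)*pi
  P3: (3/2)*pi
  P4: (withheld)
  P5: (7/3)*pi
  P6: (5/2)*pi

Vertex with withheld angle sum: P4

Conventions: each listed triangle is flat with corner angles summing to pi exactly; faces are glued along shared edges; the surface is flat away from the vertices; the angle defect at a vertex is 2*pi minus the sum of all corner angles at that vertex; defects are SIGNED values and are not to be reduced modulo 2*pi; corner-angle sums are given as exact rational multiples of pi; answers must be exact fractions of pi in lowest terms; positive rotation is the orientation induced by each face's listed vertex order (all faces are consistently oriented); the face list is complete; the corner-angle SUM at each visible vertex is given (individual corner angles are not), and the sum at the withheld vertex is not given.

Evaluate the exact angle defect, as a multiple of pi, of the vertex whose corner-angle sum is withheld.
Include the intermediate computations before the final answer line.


V = 7, E = 21, F = 14; chi = V - E + F = 0
Gauss-Bonnet: total defect = 2*pi*chi = 0; visible defects sum to (17/24)*pi

Answer: defect(P4) = (-17/24)*pi


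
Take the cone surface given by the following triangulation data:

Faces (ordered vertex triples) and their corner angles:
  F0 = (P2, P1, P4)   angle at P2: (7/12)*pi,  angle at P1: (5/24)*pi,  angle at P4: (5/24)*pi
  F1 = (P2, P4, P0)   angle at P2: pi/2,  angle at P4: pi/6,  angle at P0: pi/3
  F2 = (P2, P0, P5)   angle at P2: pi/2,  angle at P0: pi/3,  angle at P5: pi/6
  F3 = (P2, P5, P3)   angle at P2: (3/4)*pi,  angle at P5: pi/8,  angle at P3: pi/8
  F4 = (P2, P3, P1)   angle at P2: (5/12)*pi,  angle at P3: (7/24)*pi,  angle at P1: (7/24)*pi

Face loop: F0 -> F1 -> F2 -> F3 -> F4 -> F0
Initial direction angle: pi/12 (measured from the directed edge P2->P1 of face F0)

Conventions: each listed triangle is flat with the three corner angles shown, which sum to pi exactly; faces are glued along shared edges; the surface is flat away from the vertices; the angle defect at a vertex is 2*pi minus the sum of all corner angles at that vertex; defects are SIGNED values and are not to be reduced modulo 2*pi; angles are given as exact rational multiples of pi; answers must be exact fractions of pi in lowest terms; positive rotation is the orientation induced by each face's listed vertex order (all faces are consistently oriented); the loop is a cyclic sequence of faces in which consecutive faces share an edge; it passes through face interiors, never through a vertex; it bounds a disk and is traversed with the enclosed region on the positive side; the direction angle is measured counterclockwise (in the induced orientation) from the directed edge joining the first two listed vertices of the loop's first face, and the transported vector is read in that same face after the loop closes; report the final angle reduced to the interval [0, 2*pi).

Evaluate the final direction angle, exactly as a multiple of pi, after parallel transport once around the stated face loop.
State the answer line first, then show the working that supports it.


Answer: final direction angle = (4/3)*pi

enclosed vertex P2: corner angles sum to (11/4)*pi, defect = 2*pi - (11/4)*pi = (-3/4)*pi
by Gauss-Bonnet the loop rotates the vector by the enclosed defect sum (positive orientation, mod 2*pi)
final angle = pi/12 - (3/4)*pi = (4/3)*pi (mod 2*pi)


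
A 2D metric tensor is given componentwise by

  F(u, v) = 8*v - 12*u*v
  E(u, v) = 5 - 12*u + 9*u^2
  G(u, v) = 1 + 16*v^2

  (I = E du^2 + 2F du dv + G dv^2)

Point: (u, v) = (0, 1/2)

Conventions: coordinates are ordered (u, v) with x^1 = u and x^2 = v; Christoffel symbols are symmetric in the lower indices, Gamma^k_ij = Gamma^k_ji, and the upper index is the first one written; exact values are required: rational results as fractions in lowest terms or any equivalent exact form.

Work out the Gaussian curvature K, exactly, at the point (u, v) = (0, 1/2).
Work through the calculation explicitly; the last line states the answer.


E = 5, F = 4, G = 5, EG - F^2 = 9 at the point
E_u = -12, E_v = 0, F_u = -6, F_v = 8, G_u = 0, G_v = 16
E_vv = 0, F_uv = -12, G_uu = 0
The intrinsic route: Brioschi's K = (det M1 - det M2)/(EG - F^2)^2.
M1 = [[-E_vv/2 + F_uv - G_uu/2, E_u/2, F_u - E_v/2], [F_v - G_u/2, E, F], [G_v/2, F, G]] = [[-12, -6, -6], [8, 5, 4], [8, 4, 5]]; det M1 = -12
M2 = [[0, E_v/2, G_u/2], [E_v/2, E, F], [G_u/2, F, G]] = [[0, 0, 0], [0, 5, 4], [0, 4, 5]]; det M2 = 0
det M1 - det M2 = -12; K = -12 / (9)^2 = -4/27

Answer: K = -4/27


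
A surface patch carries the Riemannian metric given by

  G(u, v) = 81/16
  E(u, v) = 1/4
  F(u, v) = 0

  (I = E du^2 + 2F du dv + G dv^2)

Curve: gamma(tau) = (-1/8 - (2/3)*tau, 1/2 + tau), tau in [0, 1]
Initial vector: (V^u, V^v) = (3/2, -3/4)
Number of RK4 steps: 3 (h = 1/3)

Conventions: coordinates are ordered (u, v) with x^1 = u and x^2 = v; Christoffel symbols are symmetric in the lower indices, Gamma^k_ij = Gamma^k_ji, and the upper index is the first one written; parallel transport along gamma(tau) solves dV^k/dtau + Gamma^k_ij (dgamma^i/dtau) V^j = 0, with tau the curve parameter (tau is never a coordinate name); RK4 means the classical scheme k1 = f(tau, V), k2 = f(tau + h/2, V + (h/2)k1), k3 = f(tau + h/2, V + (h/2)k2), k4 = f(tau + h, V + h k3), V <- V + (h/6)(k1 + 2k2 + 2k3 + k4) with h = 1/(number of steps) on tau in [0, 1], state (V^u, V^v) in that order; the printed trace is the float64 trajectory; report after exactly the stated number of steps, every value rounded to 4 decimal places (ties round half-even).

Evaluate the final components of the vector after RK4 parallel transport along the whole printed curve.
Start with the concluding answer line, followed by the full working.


Answer: V^u = 1.5000, V^v = -0.7500

gamma'(tau) = (-2/3, 1); f(tau, V)^k = -Gamma^k_ij(gamma(tau)) gamma'^i(tau) V^j; h = 1/3; intermediate values shown to 6 dp
curve data and Christoffel symbols at the stage parameters:
  tau = 0.000000: gamma = (-0.125000, 0.500000), gamma' = (-0.666667, 1.000000); Gamma_uuu = 0.000000, Gamma_uuv = 0.000000, Gamma_uvv = 0.000000, Gamma_vuu = 0.000000, Gamma_vuv = 0.000000, Gamma_vvv = 0.000000
  tau = 0.166667: gamma = (-0.236111, 0.666667), gamma' = (-0.666667, 1.000000); Gamma_uuu = 0.000000, Gamma_uuv = 0.000000, Gamma_uvv = 0.000000, Gamma_vuu = 0.000000, Gamma_vuv = 0.000000, Gamma_vvv = 0.000000
  tau = 0.333333: gamma = (-0.347222, 0.833333), gamma' = (-0.666667, 1.000000); Gamma_uuu = 0.000000, Gamma_uuv = 0.000000, Gamma_uvv = 0.000000, Gamma_vuu = 0.000000, Gamma_vuv = 0.000000, Gamma_vvv = 0.000000
  tau = 0.500000: gamma = (-0.458333, 1.000000), gamma' = (-0.666667, 1.000000); Gamma_uuu = 0.000000, Gamma_uuv = 0.000000, Gamma_uvv = 0.000000, Gamma_vuu = 0.000000, Gamma_vuv = 0.000000, Gamma_vvv = 0.000000
  tau = 0.666667: gamma = (-0.569444, 1.166667), gamma' = (-0.666667, 1.000000); Gamma_uuu = 0.000000, Gamma_uuv = 0.000000, Gamma_uvv = 0.000000, Gamma_vuu = 0.000000, Gamma_vuv = 0.000000, Gamma_vvv = 0.000000
  tau = 0.833333: gamma = (-0.680556, 1.333333), gamma' = (-0.666667, 1.000000); Gamma_uuu = 0.000000, Gamma_uuv = 0.000000, Gamma_uvv = 0.000000, Gamma_vuu = 0.000000, Gamma_vuv = 0.000000, Gamma_vvv = 0.000000
  tau = 1.000000: gamma = (-0.791667, 1.500000), gamma' = (-0.666667, 1.000000); Gamma_uuu = 0.000000, Gamma_uuv = 0.000000, Gamma_uvv = 0.000000, Gamma_vuu = 0.000000, Gamma_vuv = 0.000000, Gamma_vvv = 0.000000
step 0: V^u = 1.5000, V^v = -0.7500
step 1: k1 = (0.000000, 0.000000), k2 = (0.000000, 0.000000), k3 = (0.000000, 0.000000), k4 = (0.000000, 0.000000); V <- V + (h/6)(k1 + 2k2 + 2k3 + k4): V^u = 1.5000, V^v = -0.7500
step 2: k1 = (0.000000, 0.000000), k2 = (0.000000, 0.000000), k3 = (0.000000, 0.000000), k4 = (0.000000, 0.000000); V <- V + (h/6)(k1 + 2k2 + 2k3 + k4): V^u = 1.5000, V^v = -0.7500
step 3: k1 = (0.000000, 0.000000), k2 = (0.000000, 0.000000), k3 = (0.000000, 0.000000), k4 = (0.000000, 0.000000); V <- V + (h/6)(k1 + 2k2 + 2k3 + k4): V^u = 1.5000, V^v = -0.7500


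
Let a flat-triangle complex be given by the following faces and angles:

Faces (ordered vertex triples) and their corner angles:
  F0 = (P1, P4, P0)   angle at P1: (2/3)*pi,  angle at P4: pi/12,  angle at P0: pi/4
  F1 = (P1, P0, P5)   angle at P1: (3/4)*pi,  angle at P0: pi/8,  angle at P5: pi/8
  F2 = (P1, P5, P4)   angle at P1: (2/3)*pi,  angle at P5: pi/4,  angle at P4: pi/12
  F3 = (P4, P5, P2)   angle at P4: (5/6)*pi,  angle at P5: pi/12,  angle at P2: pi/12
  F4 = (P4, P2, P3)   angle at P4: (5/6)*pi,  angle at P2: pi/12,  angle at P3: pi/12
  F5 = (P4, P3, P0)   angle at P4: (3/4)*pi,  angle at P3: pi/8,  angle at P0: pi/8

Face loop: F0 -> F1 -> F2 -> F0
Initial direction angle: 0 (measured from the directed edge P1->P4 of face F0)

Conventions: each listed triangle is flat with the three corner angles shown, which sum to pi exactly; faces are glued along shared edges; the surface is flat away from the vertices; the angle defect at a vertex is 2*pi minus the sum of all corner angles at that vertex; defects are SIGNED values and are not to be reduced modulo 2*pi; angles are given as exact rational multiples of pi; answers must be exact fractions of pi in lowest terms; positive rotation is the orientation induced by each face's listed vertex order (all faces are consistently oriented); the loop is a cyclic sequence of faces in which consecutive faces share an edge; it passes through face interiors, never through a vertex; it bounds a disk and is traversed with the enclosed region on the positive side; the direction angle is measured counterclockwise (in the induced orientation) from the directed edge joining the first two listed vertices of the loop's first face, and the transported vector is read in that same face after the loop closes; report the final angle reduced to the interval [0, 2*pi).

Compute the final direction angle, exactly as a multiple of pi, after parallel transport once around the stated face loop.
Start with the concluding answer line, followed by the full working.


Answer: final direction angle = (23/12)*pi

enclosed vertex P1: corner angles sum to (25/12)*pi, defect = 2*pi - (25/12)*pi = -pi/12
holonomy = initial angle + sum of enclosed defects (mod 2*pi), positive in the induced orientation
final angle = 0 - pi/12 = (23/12)*pi (mod 2*pi)


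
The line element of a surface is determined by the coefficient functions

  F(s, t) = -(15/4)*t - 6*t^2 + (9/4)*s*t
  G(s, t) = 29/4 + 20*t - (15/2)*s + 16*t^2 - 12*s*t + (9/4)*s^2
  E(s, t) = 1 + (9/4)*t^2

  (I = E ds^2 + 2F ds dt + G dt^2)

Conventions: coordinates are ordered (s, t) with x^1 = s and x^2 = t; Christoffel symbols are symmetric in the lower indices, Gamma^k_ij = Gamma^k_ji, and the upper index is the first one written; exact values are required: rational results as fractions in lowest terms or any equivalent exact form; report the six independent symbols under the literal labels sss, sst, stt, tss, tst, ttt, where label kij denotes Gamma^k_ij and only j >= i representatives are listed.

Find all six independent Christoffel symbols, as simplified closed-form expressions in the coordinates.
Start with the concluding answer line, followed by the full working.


Answer: Gamma_sss = 0, Gamma_sst = 9*t/(9*s^2 - 48*s*t - 30*s + 73*t^2 + 80*t + 29), Gamma_stt = -24*t/(9*s^2 - 48*s*t - 30*s + 73*t^2 + 80*t + 29), Gamma_tss = 0, Gamma_tst = (9*s - 24*t - 15)/(9*s^2 - 48*s*t - 30*s + 73*t^2 + 80*t + 29), Gamma_ttt = (-24*s + 64*t + 40)/(9*s^2 - 48*s*t - 30*s + 73*t^2 + 80*t + 29)

E = 1 + (9/4)*t^2; F = -(15/4)*t - 6*t^2 + (9/4)*s*t; G = 29/4 + 20*t - (15/2)*s + 16*t^2 - 12*s*t + (9/4)*s^2
Gamma^k_ij = (1/2) g^{kl} (d_i g_jl + d_j g_il - d_l g_ij), with g^inv = (1/(EG-F^2)) [[G, -F], [-F, E]]
first partials: E_s = 0, E_t = (9/2)*t, F_s = (9/4)*t, F_t = -15/4 - 12*t + (9/4)*s, G_s = -15/2 - 12*t + (9/2)*s, G_t = 20 + 32*t - 12*s
D = EG - F^2 = 29/4 + 20*t - (15/2)*s + (73/4)*t^2 - 12*s*t + (9/4)*s^2
expanded: Gamma^s_ss = (G E_s - 2F F_s + F E_t)/(2D), Gamma^s_st = (G E_t - F G_s)/(2D), Gamma^s_tt = (2G F_t - G G_s - F G_t)/(2D), Gamma^t_ss = (2E F_s - E E_t - F E_s)/(2D), Gamma^t_st = (E G_s - F E_t)/(2D), Gamma^t_tt = (E G_t - 2F F_t + F G_s)/(2D); substitute and cancel common factors


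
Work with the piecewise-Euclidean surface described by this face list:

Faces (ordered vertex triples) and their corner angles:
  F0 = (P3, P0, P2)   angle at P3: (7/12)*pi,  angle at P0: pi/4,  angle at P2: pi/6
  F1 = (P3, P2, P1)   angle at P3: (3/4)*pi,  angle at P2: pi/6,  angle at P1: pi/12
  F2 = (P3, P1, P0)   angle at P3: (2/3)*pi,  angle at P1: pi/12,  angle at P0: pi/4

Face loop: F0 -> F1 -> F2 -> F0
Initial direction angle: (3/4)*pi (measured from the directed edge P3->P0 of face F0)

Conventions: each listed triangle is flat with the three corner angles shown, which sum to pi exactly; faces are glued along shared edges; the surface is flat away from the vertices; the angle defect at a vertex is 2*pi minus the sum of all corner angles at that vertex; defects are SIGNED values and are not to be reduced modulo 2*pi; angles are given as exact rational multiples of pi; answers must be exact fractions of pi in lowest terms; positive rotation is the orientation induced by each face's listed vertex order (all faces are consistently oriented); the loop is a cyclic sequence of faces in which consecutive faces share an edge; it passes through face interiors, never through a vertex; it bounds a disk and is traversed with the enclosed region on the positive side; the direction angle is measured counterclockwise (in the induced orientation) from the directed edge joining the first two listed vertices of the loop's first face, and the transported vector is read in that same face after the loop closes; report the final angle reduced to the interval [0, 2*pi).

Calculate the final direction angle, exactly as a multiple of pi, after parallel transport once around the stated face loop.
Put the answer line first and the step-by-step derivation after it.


Answer: final direction angle = (3/4)*pi

enclosed vertex P3: corner angles sum to 2*pi, defect = 2*pi - 2*pi = 0
the rotation equals the total enclosed defect, so the final angle is initial + defects (mod 2*pi)
final angle = (3/4)*pi + 0 = (3/4)*pi (mod 2*pi)
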